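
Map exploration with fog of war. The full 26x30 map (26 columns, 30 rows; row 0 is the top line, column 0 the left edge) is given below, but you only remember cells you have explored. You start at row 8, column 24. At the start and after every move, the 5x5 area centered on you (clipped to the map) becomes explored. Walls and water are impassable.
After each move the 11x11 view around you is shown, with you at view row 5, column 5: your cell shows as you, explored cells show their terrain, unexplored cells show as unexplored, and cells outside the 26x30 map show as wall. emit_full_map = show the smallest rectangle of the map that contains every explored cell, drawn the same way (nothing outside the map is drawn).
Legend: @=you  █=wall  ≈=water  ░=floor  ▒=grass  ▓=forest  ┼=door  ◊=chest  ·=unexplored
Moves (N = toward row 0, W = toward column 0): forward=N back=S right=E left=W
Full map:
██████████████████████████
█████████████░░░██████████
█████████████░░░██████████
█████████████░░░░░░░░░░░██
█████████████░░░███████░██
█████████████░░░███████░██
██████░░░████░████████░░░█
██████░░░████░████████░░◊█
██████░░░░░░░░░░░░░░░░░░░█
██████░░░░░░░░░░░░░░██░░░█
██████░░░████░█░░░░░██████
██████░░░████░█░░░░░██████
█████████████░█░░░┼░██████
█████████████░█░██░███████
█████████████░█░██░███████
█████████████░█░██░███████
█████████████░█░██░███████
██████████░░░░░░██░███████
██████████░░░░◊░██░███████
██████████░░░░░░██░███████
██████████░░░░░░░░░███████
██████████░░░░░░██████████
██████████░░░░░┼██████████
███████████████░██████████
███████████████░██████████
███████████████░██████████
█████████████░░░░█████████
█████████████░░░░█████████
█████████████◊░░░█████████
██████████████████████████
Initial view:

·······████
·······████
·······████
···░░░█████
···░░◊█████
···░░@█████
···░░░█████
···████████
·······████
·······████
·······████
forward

·······████
·······████
·······████
···█░██████
···░░░█████
···░░@█████
···░░░█████
···░░░█████
···████████
·······████
·······████

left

········███
········███
········███
···██░█████
···█░░░████
···█░@◊████
···░░░░████
···█░░░████
····███████
········███
········███

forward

········███
········███
········███
···██░█████
···██░█████
···█░@░████
···█░░◊████
···░░░░████
···█░░░████
····███████
········███

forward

········███
········███
········███
···░░░█████
···██░█████
···██@█████
···█░░░████
···█░░◊████
···░░░░████
···█░░░████
····███████

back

········███
········███
···░░░█████
···██░█████
···██░█████
···█░@░████
···█░░◊████
···░░░░████
···█░░░████
····███████
········███

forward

········███
········███
········███
···░░░█████
···██░█████
···██@█████
···█░░░████
···█░░◊████
···░░░░████
···█░░░████
····███████

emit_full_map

░░░██
██░██
██@██
█░░░█
█░░◊█
░░░░█
█░░░█
·████

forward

███████████
········███
········███
···████████
···░░░█████
···██@█████
···██░█████
···█░░░████
···█░░◊████
···░░░░████
···█░░░████

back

········███
········███
···████████
···░░░█████
···██░█████
···██@█████
···█░░░████
···█░░◊████
···░░░░████
···█░░░████
····███████

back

········███
···████████
···░░░█████
···██░█████
···██░█████
···█░@░████
···█░░◊████
···░░░░████
···█░░░████
····███████
········███

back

···████████
···░░░█████
···██░█████
···██░█████
···█░░░████
···█░@◊████
···░░░░████
···█░░░████
····███████
········███
········███

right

··█████████
··░░░██████
··██░██████
··██░██████
··█░░░█████
··█░░@█████
··░░░░█████
··█░░░█████
···████████
·······████
·······████

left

···████████
···░░░█████
···██░█████
···██░█████
···█░░░████
···█░@◊████
···░░░░████
···█░░░████
····███████
········███
········███

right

··█████████
··░░░██████
··██░██████
··██░██████
··█░░░█████
··█░░@█████
··░░░░█████
··█░░░█████
···████████
·······████
·······████

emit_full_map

█████
░░░██
██░██
██░██
█░░░█
█░░@█
░░░░█
█░░░█
·████


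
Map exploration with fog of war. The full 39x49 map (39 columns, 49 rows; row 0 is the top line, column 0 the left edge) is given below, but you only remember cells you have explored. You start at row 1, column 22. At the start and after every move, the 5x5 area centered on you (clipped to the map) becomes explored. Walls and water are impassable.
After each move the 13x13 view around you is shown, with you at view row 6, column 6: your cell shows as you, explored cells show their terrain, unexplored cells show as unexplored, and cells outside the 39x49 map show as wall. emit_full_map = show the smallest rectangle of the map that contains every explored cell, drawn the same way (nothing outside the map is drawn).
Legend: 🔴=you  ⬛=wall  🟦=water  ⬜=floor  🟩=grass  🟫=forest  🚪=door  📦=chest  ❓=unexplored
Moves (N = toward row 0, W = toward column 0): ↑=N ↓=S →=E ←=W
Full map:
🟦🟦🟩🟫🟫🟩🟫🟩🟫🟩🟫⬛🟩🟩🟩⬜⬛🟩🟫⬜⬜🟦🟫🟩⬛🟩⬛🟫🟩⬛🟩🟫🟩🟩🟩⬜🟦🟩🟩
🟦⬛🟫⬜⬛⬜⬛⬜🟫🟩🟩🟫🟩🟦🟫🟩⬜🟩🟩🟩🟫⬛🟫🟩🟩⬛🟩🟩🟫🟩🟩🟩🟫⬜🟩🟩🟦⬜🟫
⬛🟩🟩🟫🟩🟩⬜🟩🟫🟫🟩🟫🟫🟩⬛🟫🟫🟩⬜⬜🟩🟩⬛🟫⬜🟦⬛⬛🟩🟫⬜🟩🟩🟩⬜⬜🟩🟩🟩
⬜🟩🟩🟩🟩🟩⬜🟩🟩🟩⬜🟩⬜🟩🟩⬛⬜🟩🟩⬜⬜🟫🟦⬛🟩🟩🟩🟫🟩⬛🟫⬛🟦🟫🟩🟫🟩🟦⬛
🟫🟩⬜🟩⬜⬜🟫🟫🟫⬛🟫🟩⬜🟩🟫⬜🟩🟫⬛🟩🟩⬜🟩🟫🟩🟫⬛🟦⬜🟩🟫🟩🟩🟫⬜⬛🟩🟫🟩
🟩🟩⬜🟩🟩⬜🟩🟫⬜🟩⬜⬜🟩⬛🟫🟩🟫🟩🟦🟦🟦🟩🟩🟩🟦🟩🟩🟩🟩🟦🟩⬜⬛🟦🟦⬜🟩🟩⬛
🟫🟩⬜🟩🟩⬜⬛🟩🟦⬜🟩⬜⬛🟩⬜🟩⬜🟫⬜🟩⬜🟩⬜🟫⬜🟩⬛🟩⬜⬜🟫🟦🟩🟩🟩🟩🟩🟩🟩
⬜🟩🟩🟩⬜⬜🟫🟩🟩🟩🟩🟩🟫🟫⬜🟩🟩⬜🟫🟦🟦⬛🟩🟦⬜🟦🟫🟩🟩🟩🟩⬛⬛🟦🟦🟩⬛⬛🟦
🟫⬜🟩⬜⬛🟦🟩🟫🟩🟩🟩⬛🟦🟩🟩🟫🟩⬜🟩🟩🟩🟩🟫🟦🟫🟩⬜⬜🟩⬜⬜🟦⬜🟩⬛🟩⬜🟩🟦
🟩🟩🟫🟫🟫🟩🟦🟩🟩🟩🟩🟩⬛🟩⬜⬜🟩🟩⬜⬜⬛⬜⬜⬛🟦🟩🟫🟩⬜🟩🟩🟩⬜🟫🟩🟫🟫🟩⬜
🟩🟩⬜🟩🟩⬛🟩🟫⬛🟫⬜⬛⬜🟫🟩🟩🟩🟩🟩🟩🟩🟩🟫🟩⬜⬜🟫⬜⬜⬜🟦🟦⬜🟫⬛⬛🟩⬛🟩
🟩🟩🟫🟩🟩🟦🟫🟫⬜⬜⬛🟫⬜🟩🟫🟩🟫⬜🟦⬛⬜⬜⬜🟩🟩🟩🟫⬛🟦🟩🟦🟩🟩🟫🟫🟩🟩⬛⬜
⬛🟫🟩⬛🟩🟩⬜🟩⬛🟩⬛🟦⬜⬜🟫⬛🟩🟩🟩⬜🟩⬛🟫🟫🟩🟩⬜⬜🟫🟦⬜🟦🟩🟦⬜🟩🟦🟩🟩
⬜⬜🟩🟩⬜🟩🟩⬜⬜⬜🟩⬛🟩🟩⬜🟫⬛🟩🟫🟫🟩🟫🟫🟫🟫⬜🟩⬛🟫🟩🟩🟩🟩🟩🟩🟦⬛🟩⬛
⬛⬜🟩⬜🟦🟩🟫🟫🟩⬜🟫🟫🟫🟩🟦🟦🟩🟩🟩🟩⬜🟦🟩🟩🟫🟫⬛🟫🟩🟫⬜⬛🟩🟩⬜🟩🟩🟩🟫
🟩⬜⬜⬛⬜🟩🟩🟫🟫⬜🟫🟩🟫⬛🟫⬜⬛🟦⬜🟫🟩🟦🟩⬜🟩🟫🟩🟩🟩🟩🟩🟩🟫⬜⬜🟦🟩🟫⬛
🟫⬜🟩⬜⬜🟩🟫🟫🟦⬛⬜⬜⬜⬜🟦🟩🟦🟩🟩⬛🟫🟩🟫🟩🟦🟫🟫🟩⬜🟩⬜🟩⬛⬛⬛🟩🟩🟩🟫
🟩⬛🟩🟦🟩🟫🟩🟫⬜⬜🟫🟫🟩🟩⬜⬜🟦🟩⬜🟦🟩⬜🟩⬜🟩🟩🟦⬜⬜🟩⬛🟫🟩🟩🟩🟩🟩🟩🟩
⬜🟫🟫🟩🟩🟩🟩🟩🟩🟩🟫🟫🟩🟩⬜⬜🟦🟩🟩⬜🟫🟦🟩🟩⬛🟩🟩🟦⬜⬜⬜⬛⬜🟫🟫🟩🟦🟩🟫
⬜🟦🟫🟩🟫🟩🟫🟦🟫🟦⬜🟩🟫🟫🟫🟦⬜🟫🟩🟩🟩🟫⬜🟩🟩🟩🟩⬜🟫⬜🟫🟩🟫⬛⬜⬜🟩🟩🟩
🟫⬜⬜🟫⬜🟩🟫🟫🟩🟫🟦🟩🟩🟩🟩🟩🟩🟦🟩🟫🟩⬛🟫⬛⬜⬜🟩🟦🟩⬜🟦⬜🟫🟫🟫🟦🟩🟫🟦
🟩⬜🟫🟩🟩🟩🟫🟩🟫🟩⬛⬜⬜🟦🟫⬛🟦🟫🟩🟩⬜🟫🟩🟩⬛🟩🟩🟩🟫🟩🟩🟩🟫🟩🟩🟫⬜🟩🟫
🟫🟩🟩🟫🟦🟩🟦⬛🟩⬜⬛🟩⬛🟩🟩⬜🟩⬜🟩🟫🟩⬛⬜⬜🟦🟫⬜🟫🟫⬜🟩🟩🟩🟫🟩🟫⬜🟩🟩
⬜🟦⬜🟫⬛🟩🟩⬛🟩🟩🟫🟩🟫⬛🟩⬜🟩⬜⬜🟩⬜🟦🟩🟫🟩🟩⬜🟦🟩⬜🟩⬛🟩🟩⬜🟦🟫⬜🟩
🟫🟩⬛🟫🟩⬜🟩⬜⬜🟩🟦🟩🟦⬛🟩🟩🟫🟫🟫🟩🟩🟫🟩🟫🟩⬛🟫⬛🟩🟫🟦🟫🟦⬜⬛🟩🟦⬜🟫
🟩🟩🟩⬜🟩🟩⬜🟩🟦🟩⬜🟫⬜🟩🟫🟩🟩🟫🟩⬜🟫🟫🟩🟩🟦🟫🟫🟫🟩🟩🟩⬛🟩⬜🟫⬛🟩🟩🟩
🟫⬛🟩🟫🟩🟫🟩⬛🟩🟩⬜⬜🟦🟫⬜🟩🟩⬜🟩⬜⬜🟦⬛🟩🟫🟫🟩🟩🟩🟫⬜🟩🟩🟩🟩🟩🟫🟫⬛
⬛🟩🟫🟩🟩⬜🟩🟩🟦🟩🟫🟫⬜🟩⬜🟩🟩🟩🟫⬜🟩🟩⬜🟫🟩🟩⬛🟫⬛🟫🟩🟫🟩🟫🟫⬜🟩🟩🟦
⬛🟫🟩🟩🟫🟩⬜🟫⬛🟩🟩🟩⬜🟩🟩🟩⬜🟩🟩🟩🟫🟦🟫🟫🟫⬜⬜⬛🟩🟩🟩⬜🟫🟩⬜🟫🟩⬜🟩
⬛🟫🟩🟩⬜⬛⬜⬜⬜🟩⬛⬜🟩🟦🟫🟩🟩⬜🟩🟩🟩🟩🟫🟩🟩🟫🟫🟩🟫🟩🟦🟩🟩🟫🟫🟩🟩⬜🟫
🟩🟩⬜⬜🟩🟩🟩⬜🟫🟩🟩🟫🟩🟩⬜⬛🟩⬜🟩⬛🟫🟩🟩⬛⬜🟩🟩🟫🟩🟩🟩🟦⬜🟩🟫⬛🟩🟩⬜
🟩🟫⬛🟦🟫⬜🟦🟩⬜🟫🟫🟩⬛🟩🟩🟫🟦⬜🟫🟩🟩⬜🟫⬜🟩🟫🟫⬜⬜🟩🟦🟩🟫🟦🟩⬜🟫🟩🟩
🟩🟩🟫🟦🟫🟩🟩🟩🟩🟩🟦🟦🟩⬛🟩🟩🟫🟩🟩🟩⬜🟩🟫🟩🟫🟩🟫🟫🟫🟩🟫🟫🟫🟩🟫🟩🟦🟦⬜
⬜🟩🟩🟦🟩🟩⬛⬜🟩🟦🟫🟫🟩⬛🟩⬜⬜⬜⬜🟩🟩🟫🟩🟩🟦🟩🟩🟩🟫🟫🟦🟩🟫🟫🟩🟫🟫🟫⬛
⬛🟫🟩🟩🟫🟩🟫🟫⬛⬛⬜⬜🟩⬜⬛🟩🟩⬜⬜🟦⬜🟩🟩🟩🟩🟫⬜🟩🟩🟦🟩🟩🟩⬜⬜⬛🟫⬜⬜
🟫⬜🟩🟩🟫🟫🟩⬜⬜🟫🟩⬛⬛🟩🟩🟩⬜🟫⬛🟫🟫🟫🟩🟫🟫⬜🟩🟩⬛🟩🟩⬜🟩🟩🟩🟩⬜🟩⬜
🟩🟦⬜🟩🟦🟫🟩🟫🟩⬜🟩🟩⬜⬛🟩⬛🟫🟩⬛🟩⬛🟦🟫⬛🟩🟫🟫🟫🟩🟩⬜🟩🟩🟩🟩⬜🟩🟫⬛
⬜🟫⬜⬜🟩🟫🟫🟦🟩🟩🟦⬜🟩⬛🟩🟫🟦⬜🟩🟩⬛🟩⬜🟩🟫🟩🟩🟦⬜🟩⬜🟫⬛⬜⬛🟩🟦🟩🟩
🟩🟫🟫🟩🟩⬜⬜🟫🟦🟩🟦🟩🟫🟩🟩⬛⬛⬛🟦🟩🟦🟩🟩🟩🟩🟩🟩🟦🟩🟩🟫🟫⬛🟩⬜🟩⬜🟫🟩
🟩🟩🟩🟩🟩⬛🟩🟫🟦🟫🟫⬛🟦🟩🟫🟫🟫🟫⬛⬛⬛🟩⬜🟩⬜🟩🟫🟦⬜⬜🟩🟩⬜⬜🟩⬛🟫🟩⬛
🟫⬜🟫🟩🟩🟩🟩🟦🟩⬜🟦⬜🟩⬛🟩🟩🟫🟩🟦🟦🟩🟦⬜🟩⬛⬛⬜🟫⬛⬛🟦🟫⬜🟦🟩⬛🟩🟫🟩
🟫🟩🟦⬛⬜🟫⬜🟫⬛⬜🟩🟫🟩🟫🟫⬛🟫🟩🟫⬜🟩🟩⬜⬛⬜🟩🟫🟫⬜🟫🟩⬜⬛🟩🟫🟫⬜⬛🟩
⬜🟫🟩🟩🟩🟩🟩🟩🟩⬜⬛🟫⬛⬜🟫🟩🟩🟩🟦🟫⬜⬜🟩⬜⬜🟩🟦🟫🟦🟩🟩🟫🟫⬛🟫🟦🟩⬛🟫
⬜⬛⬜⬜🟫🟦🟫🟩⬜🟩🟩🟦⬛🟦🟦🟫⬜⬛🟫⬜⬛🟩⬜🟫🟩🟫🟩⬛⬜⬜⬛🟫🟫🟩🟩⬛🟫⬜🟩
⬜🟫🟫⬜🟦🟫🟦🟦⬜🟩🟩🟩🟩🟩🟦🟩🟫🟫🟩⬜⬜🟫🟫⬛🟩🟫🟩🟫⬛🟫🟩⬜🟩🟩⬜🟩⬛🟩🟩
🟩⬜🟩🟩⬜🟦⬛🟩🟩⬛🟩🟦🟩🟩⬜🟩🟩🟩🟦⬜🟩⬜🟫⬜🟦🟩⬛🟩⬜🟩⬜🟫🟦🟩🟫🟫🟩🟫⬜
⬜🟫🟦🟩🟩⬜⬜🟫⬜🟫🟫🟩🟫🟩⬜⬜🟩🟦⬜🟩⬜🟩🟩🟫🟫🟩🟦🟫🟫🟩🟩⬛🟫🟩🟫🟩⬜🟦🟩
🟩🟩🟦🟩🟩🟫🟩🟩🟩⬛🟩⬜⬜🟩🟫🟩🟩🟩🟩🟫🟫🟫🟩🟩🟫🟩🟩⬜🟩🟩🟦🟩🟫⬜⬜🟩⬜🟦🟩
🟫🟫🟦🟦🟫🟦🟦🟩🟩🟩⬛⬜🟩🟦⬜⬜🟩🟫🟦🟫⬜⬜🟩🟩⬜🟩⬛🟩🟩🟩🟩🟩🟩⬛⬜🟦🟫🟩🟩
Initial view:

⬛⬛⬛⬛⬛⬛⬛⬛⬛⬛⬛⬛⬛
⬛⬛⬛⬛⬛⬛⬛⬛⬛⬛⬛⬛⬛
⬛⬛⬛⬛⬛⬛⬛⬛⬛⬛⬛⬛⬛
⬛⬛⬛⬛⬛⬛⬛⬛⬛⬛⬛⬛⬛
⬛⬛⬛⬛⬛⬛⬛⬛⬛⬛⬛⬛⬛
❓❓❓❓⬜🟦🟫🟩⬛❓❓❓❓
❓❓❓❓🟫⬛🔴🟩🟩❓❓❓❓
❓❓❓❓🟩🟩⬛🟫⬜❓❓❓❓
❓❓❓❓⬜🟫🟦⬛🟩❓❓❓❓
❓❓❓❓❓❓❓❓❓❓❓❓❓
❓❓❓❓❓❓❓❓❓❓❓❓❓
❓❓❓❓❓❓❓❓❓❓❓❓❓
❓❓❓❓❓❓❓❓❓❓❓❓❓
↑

⬛⬛⬛⬛⬛⬛⬛⬛⬛⬛⬛⬛⬛
⬛⬛⬛⬛⬛⬛⬛⬛⬛⬛⬛⬛⬛
⬛⬛⬛⬛⬛⬛⬛⬛⬛⬛⬛⬛⬛
⬛⬛⬛⬛⬛⬛⬛⬛⬛⬛⬛⬛⬛
⬛⬛⬛⬛⬛⬛⬛⬛⬛⬛⬛⬛⬛
⬛⬛⬛⬛⬛⬛⬛⬛⬛⬛⬛⬛⬛
❓❓❓❓⬜🟦🔴🟩⬛❓❓❓❓
❓❓❓❓🟫⬛🟫🟩🟩❓❓❓❓
❓❓❓❓🟩🟩⬛🟫⬜❓❓❓❓
❓❓❓❓⬜🟫🟦⬛🟩❓❓❓❓
❓❓❓❓❓❓❓❓❓❓❓❓❓
❓❓❓❓❓❓❓❓❓❓❓❓❓
❓❓❓❓❓❓❓❓❓❓❓❓❓

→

⬛⬛⬛⬛⬛⬛⬛⬛⬛⬛⬛⬛⬛
⬛⬛⬛⬛⬛⬛⬛⬛⬛⬛⬛⬛⬛
⬛⬛⬛⬛⬛⬛⬛⬛⬛⬛⬛⬛⬛
⬛⬛⬛⬛⬛⬛⬛⬛⬛⬛⬛⬛⬛
⬛⬛⬛⬛⬛⬛⬛⬛⬛⬛⬛⬛⬛
⬛⬛⬛⬛⬛⬛⬛⬛⬛⬛⬛⬛⬛
❓❓❓⬜🟦🟫🔴⬛🟩❓❓❓❓
❓❓❓🟫⬛🟫🟩🟩⬛❓❓❓❓
❓❓❓🟩🟩⬛🟫⬜🟦❓❓❓❓
❓❓❓⬜🟫🟦⬛🟩❓❓❓❓❓
❓❓❓❓❓❓❓❓❓❓❓❓❓
❓❓❓❓❓❓❓❓❓❓❓❓❓
❓❓❓❓❓❓❓❓❓❓❓❓❓

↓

⬛⬛⬛⬛⬛⬛⬛⬛⬛⬛⬛⬛⬛
⬛⬛⬛⬛⬛⬛⬛⬛⬛⬛⬛⬛⬛
⬛⬛⬛⬛⬛⬛⬛⬛⬛⬛⬛⬛⬛
⬛⬛⬛⬛⬛⬛⬛⬛⬛⬛⬛⬛⬛
⬛⬛⬛⬛⬛⬛⬛⬛⬛⬛⬛⬛⬛
❓❓❓⬜🟦🟫🟩⬛🟩❓❓❓❓
❓❓❓🟫⬛🟫🔴🟩⬛❓❓❓❓
❓❓❓🟩🟩⬛🟫⬜🟦❓❓❓❓
❓❓❓⬜🟫🟦⬛🟩🟩❓❓❓❓
❓❓❓❓❓❓❓❓❓❓❓❓❓
❓❓❓❓❓❓❓❓❓❓❓❓❓
❓❓❓❓❓❓❓❓❓❓❓❓❓
❓❓❓❓❓❓❓❓❓❓❓❓❓

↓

⬛⬛⬛⬛⬛⬛⬛⬛⬛⬛⬛⬛⬛
⬛⬛⬛⬛⬛⬛⬛⬛⬛⬛⬛⬛⬛
⬛⬛⬛⬛⬛⬛⬛⬛⬛⬛⬛⬛⬛
⬛⬛⬛⬛⬛⬛⬛⬛⬛⬛⬛⬛⬛
❓❓❓⬜🟦🟫🟩⬛🟩❓❓❓❓
❓❓❓🟫⬛🟫🟩🟩⬛❓❓❓❓
❓❓❓🟩🟩⬛🔴⬜🟦❓❓❓❓
❓❓❓⬜🟫🟦⬛🟩🟩❓❓❓❓
❓❓❓❓⬜🟩🟫🟩🟫❓❓❓❓
❓❓❓❓❓❓❓❓❓❓❓❓❓
❓❓❓❓❓❓❓❓❓❓❓❓❓
❓❓❓❓❓❓❓❓❓❓❓❓❓
❓❓❓❓❓❓❓❓❓❓❓❓❓

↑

⬛⬛⬛⬛⬛⬛⬛⬛⬛⬛⬛⬛⬛
⬛⬛⬛⬛⬛⬛⬛⬛⬛⬛⬛⬛⬛
⬛⬛⬛⬛⬛⬛⬛⬛⬛⬛⬛⬛⬛
⬛⬛⬛⬛⬛⬛⬛⬛⬛⬛⬛⬛⬛
⬛⬛⬛⬛⬛⬛⬛⬛⬛⬛⬛⬛⬛
❓❓❓⬜🟦🟫🟩⬛🟩❓❓❓❓
❓❓❓🟫⬛🟫🔴🟩⬛❓❓❓❓
❓❓❓🟩🟩⬛🟫⬜🟦❓❓❓❓
❓❓❓⬜🟫🟦⬛🟩🟩❓❓❓❓
❓❓❓❓⬜🟩🟫🟩🟫❓❓❓❓
❓❓❓❓❓❓❓❓❓❓❓❓❓
❓❓❓❓❓❓❓❓❓❓❓❓❓
❓❓❓❓❓❓❓❓❓❓❓❓❓

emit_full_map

⬜🟦🟫🟩⬛🟩
🟫⬛🟫🔴🟩⬛
🟩🟩⬛🟫⬜🟦
⬜🟫🟦⬛🟩🟩
❓⬜🟩🟫🟩🟫

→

⬛⬛⬛⬛⬛⬛⬛⬛⬛⬛⬛⬛⬛
⬛⬛⬛⬛⬛⬛⬛⬛⬛⬛⬛⬛⬛
⬛⬛⬛⬛⬛⬛⬛⬛⬛⬛⬛⬛⬛
⬛⬛⬛⬛⬛⬛⬛⬛⬛⬛⬛⬛⬛
⬛⬛⬛⬛⬛⬛⬛⬛⬛⬛⬛⬛⬛
❓❓⬜🟦🟫🟩⬛🟩⬛❓❓❓❓
❓❓🟫⬛🟫🟩🔴⬛🟩❓❓❓❓
❓❓🟩🟩⬛🟫⬜🟦⬛❓❓❓❓
❓❓⬜🟫🟦⬛🟩🟩🟩❓❓❓❓
❓❓❓⬜🟩🟫🟩🟫❓❓❓❓❓
❓❓❓❓❓❓❓❓❓❓❓❓❓
❓❓❓❓❓❓❓❓❓❓❓❓❓
❓❓❓❓❓❓❓❓❓❓❓❓❓

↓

⬛⬛⬛⬛⬛⬛⬛⬛⬛⬛⬛⬛⬛
⬛⬛⬛⬛⬛⬛⬛⬛⬛⬛⬛⬛⬛
⬛⬛⬛⬛⬛⬛⬛⬛⬛⬛⬛⬛⬛
⬛⬛⬛⬛⬛⬛⬛⬛⬛⬛⬛⬛⬛
❓❓⬜🟦🟫🟩⬛🟩⬛❓❓❓❓
❓❓🟫⬛🟫🟩🟩⬛🟩❓❓❓❓
❓❓🟩🟩⬛🟫🔴🟦⬛❓❓❓❓
❓❓⬜🟫🟦⬛🟩🟩🟩❓❓❓❓
❓❓❓⬜🟩🟫🟩🟫⬛❓❓❓❓
❓❓❓❓❓❓❓❓❓❓❓❓❓
❓❓❓❓❓❓❓❓❓❓❓❓❓
❓❓❓❓❓❓❓❓❓❓❓❓❓
❓❓❓❓❓❓❓❓❓❓❓❓❓

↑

⬛⬛⬛⬛⬛⬛⬛⬛⬛⬛⬛⬛⬛
⬛⬛⬛⬛⬛⬛⬛⬛⬛⬛⬛⬛⬛
⬛⬛⬛⬛⬛⬛⬛⬛⬛⬛⬛⬛⬛
⬛⬛⬛⬛⬛⬛⬛⬛⬛⬛⬛⬛⬛
⬛⬛⬛⬛⬛⬛⬛⬛⬛⬛⬛⬛⬛
❓❓⬜🟦🟫🟩⬛🟩⬛❓❓❓❓
❓❓🟫⬛🟫🟩🔴⬛🟩❓❓❓❓
❓❓🟩🟩⬛🟫⬜🟦⬛❓❓❓❓
❓❓⬜🟫🟦⬛🟩🟩🟩❓❓❓❓
❓❓❓⬜🟩🟫🟩🟫⬛❓❓❓❓
❓❓❓❓❓❓❓❓❓❓❓❓❓
❓❓❓❓❓❓❓❓❓❓❓❓❓
❓❓❓❓❓❓❓❓❓❓❓❓❓

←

⬛⬛⬛⬛⬛⬛⬛⬛⬛⬛⬛⬛⬛
⬛⬛⬛⬛⬛⬛⬛⬛⬛⬛⬛⬛⬛
⬛⬛⬛⬛⬛⬛⬛⬛⬛⬛⬛⬛⬛
⬛⬛⬛⬛⬛⬛⬛⬛⬛⬛⬛⬛⬛
⬛⬛⬛⬛⬛⬛⬛⬛⬛⬛⬛⬛⬛
❓❓❓⬜🟦🟫🟩⬛🟩⬛❓❓❓
❓❓❓🟫⬛🟫🔴🟩⬛🟩❓❓❓
❓❓❓🟩🟩⬛🟫⬜🟦⬛❓❓❓
❓❓❓⬜🟫🟦⬛🟩🟩🟩❓❓❓
❓❓❓❓⬜🟩🟫🟩🟫⬛❓❓❓
❓❓❓❓❓❓❓❓❓❓❓❓❓
❓❓❓❓❓❓❓❓❓❓❓❓❓
❓❓❓❓❓❓❓❓❓❓❓❓❓

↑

⬛⬛⬛⬛⬛⬛⬛⬛⬛⬛⬛⬛⬛
⬛⬛⬛⬛⬛⬛⬛⬛⬛⬛⬛⬛⬛
⬛⬛⬛⬛⬛⬛⬛⬛⬛⬛⬛⬛⬛
⬛⬛⬛⬛⬛⬛⬛⬛⬛⬛⬛⬛⬛
⬛⬛⬛⬛⬛⬛⬛⬛⬛⬛⬛⬛⬛
⬛⬛⬛⬛⬛⬛⬛⬛⬛⬛⬛⬛⬛
❓❓❓⬜🟦🟫🔴⬛🟩⬛❓❓❓
❓❓❓🟫⬛🟫🟩🟩⬛🟩❓❓❓
❓❓❓🟩🟩⬛🟫⬜🟦⬛❓❓❓
❓❓❓⬜🟫🟦⬛🟩🟩🟩❓❓❓
❓❓❓❓⬜🟩🟫🟩🟫⬛❓❓❓
❓❓❓❓❓❓❓❓❓❓❓❓❓
❓❓❓❓❓❓❓❓❓❓❓❓❓

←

⬛⬛⬛⬛⬛⬛⬛⬛⬛⬛⬛⬛⬛
⬛⬛⬛⬛⬛⬛⬛⬛⬛⬛⬛⬛⬛
⬛⬛⬛⬛⬛⬛⬛⬛⬛⬛⬛⬛⬛
⬛⬛⬛⬛⬛⬛⬛⬛⬛⬛⬛⬛⬛
⬛⬛⬛⬛⬛⬛⬛⬛⬛⬛⬛⬛⬛
⬛⬛⬛⬛⬛⬛⬛⬛⬛⬛⬛⬛⬛
❓❓❓❓⬜🟦🔴🟩⬛🟩⬛❓❓
❓❓❓❓🟫⬛🟫🟩🟩⬛🟩❓❓
❓❓❓❓🟩🟩⬛🟫⬜🟦⬛❓❓
❓❓❓❓⬜🟫🟦⬛🟩🟩🟩❓❓
❓❓❓❓❓⬜🟩🟫🟩🟫⬛❓❓
❓❓❓❓❓❓❓❓❓❓❓❓❓
❓❓❓❓❓❓❓❓❓❓❓❓❓

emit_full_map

⬜🟦🔴🟩⬛🟩⬛
🟫⬛🟫🟩🟩⬛🟩
🟩🟩⬛🟫⬜🟦⬛
⬜🟫🟦⬛🟩🟩🟩
❓⬜🟩🟫🟩🟫⬛

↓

⬛⬛⬛⬛⬛⬛⬛⬛⬛⬛⬛⬛⬛
⬛⬛⬛⬛⬛⬛⬛⬛⬛⬛⬛⬛⬛
⬛⬛⬛⬛⬛⬛⬛⬛⬛⬛⬛⬛⬛
⬛⬛⬛⬛⬛⬛⬛⬛⬛⬛⬛⬛⬛
⬛⬛⬛⬛⬛⬛⬛⬛⬛⬛⬛⬛⬛
❓❓❓❓⬜🟦🟫🟩⬛🟩⬛❓❓
❓❓❓❓🟫⬛🔴🟩🟩⬛🟩❓❓
❓❓❓❓🟩🟩⬛🟫⬜🟦⬛❓❓
❓❓❓❓⬜🟫🟦⬛🟩🟩🟩❓❓
❓❓❓❓❓⬜🟩🟫🟩🟫⬛❓❓
❓❓❓❓❓❓❓❓❓❓❓❓❓
❓❓❓❓❓❓❓❓❓❓❓❓❓
❓❓❓❓❓❓❓❓❓❓❓❓❓

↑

⬛⬛⬛⬛⬛⬛⬛⬛⬛⬛⬛⬛⬛
⬛⬛⬛⬛⬛⬛⬛⬛⬛⬛⬛⬛⬛
⬛⬛⬛⬛⬛⬛⬛⬛⬛⬛⬛⬛⬛
⬛⬛⬛⬛⬛⬛⬛⬛⬛⬛⬛⬛⬛
⬛⬛⬛⬛⬛⬛⬛⬛⬛⬛⬛⬛⬛
⬛⬛⬛⬛⬛⬛⬛⬛⬛⬛⬛⬛⬛
❓❓❓❓⬜🟦🔴🟩⬛🟩⬛❓❓
❓❓❓❓🟫⬛🟫🟩🟩⬛🟩❓❓
❓❓❓❓🟩🟩⬛🟫⬜🟦⬛❓❓
❓❓❓❓⬜🟫🟦⬛🟩🟩🟩❓❓
❓❓❓❓❓⬜🟩🟫🟩🟫⬛❓❓
❓❓❓❓❓❓❓❓❓❓❓❓❓
❓❓❓❓❓❓❓❓❓❓❓❓❓

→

⬛⬛⬛⬛⬛⬛⬛⬛⬛⬛⬛⬛⬛
⬛⬛⬛⬛⬛⬛⬛⬛⬛⬛⬛⬛⬛
⬛⬛⬛⬛⬛⬛⬛⬛⬛⬛⬛⬛⬛
⬛⬛⬛⬛⬛⬛⬛⬛⬛⬛⬛⬛⬛
⬛⬛⬛⬛⬛⬛⬛⬛⬛⬛⬛⬛⬛
⬛⬛⬛⬛⬛⬛⬛⬛⬛⬛⬛⬛⬛
❓❓❓⬜🟦🟫🔴⬛🟩⬛❓❓❓
❓❓❓🟫⬛🟫🟩🟩⬛🟩❓❓❓
❓❓❓🟩🟩⬛🟫⬜🟦⬛❓❓❓
❓❓❓⬜🟫🟦⬛🟩🟩🟩❓❓❓
❓❓❓❓⬜🟩🟫🟩🟫⬛❓❓❓
❓❓❓❓❓❓❓❓❓❓❓❓❓
❓❓❓❓❓❓❓❓❓❓❓❓❓


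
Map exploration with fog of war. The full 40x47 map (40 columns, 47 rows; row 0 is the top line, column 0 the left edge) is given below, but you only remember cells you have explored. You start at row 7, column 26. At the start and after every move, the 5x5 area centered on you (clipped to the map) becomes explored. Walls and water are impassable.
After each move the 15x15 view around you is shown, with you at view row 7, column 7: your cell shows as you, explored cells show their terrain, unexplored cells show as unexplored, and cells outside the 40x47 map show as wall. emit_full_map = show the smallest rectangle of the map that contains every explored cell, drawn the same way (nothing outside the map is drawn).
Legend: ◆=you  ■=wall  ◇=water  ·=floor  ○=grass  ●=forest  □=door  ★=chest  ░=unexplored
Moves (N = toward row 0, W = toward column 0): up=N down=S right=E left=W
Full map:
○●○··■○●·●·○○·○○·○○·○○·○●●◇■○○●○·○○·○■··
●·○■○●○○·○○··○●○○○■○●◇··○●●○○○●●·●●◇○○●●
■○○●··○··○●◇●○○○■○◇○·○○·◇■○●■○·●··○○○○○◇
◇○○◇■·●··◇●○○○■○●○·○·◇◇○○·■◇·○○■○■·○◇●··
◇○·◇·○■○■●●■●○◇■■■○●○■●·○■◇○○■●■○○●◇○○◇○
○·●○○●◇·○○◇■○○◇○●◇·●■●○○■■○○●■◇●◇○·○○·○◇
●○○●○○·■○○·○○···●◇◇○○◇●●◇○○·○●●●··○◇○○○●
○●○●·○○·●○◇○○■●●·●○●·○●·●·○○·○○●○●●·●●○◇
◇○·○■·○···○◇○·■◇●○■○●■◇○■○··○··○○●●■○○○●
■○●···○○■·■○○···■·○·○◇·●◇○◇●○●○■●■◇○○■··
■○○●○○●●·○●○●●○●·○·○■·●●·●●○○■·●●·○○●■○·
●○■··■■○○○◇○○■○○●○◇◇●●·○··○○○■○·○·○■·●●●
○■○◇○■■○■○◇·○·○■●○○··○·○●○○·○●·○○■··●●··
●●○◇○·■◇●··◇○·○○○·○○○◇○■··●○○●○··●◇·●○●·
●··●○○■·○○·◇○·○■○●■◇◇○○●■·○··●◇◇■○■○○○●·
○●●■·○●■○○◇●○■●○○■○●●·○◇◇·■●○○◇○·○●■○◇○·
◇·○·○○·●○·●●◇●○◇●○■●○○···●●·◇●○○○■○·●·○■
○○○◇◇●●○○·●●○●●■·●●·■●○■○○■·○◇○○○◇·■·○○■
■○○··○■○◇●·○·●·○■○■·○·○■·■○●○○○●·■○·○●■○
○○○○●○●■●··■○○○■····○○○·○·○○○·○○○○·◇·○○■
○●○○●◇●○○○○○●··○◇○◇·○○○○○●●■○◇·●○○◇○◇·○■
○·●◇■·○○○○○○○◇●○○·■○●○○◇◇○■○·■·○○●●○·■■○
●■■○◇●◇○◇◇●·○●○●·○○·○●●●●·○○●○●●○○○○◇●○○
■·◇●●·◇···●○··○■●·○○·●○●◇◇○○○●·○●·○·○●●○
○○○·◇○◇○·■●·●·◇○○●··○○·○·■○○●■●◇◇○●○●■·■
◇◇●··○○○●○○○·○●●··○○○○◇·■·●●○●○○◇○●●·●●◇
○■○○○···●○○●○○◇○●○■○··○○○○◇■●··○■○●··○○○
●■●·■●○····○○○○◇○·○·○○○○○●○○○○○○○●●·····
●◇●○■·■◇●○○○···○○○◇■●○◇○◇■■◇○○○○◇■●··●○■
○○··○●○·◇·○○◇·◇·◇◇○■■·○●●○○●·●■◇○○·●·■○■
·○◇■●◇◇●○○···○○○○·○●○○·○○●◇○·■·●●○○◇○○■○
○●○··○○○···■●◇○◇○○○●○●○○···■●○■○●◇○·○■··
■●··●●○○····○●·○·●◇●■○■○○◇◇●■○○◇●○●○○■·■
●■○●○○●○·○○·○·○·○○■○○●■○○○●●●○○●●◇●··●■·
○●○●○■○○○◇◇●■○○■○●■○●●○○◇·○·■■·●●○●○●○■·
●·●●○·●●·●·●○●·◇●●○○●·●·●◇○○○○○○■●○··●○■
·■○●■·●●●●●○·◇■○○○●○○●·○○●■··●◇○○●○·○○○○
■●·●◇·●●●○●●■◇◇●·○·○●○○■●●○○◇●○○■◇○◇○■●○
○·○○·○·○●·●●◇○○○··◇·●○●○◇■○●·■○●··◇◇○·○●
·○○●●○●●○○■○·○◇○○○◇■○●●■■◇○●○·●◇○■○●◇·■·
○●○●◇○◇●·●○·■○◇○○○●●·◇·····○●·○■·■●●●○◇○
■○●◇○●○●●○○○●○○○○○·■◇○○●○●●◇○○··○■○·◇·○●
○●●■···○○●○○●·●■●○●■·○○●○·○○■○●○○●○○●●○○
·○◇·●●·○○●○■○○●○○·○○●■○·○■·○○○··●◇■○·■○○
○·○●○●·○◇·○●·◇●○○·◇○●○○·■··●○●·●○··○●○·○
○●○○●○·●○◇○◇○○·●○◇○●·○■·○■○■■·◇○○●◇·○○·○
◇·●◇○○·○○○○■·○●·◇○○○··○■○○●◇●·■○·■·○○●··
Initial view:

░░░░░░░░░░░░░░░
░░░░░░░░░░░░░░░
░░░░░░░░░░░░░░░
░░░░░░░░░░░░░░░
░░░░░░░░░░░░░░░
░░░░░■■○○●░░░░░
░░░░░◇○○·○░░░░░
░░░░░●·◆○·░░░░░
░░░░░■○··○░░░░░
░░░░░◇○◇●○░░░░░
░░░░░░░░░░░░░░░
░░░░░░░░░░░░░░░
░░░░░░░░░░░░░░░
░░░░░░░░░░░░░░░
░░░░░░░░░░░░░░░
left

░░░░░░░░░░░░░░░
░░░░░░░░░░░░░░░
░░░░░░░░░░░░░░░
░░░░░░░░░░░░░░░
░░░░░░░░░░░░░░░
░░░░░○■■○○●░░░░
░░░░░●◇○○·○░░░░
░░░░░·●◆○○·░░░░
░░░░░○■○··○░░░░
░░░░░●◇○◇●○░░░░
░░░░░░░░░░░░░░░
░░░░░░░░░░░░░░░
░░░░░░░░░░░░░░░
░░░░░░░░░░░░░░░
░░░░░░░░░░░░░░░

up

■■■■■■■■■■■■■■■
░░░░░░░░░░░░░░░
░░░░░░░░░░░░░░░
░░░░░░░░░░░░░░░
░░░░░░░░░░░░░░░
░░░░░·○■◇○░░░░░
░░░░░○■■○○●░░░░
░░░░░●◇◆○·○░░░░
░░░░░·●·○○·░░░░
░░░░░○■○··○░░░░
░░░░░●◇○◇●○░░░░
░░░░░░░░░░░░░░░
░░░░░░░░░░░░░░░
░░░░░░░░░░░░░░░
░░░░░░░░░░░░░░░

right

■■■■■■■■■■■■■■■
░░░░░░░░░░░░░░░
░░░░░░░░░░░░░░░
░░░░░░░░░░░░░░░
░░░░░░░░░░░░░░░
░░░░·○■◇○○░░░░░
░░░░○■■○○●░░░░░
░░░░●◇○◆·○░░░░░
░░░░·●·○○·░░░░░
░░░░○■○··○░░░░░
░░░░●◇○◇●○░░░░░
░░░░░░░░░░░░░░░
░░░░░░░░░░░░░░░
░░░░░░░░░░░░░░░
░░░░░░░░░░░░░░░

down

░░░░░░░░░░░░░░░
░░░░░░░░░░░░░░░
░░░░░░░░░░░░░░░
░░░░░░░░░░░░░░░
░░░░·○■◇○○░░░░░
░░░░○■■○○●░░░░░
░░░░●◇○○·○░░░░░
░░░░·●·◆○·░░░░░
░░░░○■○··○░░░░░
░░░░●◇○◇●○░░░░░
░░░░░░░░░░░░░░░
░░░░░░░░░░░░░░░
░░░░░░░░░░░░░░░
░░░░░░░░░░░░░░░
░░░░░░░░░░░░░░░

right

░░░░░░░░░░░░░░░
░░░░░░░░░░░░░░░
░░░░░░░░░░░░░░░
░░░░░░░░░░░░░░░
░░░·○■◇○○░░░░░░
░░░○■■○○●■░░░░░
░░░●◇○○·○●░░░░░
░░░·●·○◆·○░░░░░
░░░○■○··○·░░░░░
░░░●◇○◇●○●░░░░░
░░░░░░░░░░░░░░░
░░░░░░░░░░░░░░░
░░░░░░░░░░░░░░░
░░░░░░░░░░░░░░░
░░░░░░░░░░░░░░░

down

░░░░░░░░░░░░░░░
░░░░░░░░░░░░░░░
░░░░░░░░░░░░░░░
░░░·○■◇○○░░░░░░
░░░○■■○○●■░░░░░
░░░●◇○○·○●░░░░░
░░░·●·○○·○░░░░░
░░░○■○·◆○·░░░░░
░░░●◇○◇●○●░░░░░
░░░░░●●○○■░░░░░
░░░░░░░░░░░░░░░
░░░░░░░░░░░░░░░
░░░░░░░░░░░░░░░
░░░░░░░░░░░░░░░
░░░░░░░░░░░░░░░

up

░░░░░░░░░░░░░░░
░░░░░░░░░░░░░░░
░░░░░░░░░░░░░░░
░░░░░░░░░░░░░░░
░░░·○■◇○○░░░░░░
░░░○■■○○●■░░░░░
░░░●◇○○·○●░░░░░
░░░·●·○◆·○░░░░░
░░░○■○··○·░░░░░
░░░●◇○◇●○●░░░░░
░░░░░●●○○■░░░░░
░░░░░░░░░░░░░░░
░░░░░░░░░░░░░░░
░░░░░░░░░░░░░░░
░░░░░░░░░░░░░░░

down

░░░░░░░░░░░░░░░
░░░░░░░░░░░░░░░
░░░░░░░░░░░░░░░
░░░·○■◇○○░░░░░░
░░░○■■○○●■░░░░░
░░░●◇○○·○●░░░░░
░░░·●·○○·○░░░░░
░░░○■○·◆○·░░░░░
░░░●◇○◇●○●░░░░░
░░░░░●●○○■░░░░░
░░░░░░░░░░░░░░░
░░░░░░░░░░░░░░░
░░░░░░░░░░░░░░░
░░░░░░░░░░░░░░░
░░░░░░░░░░░░░░░

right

░░░░░░░░░░░░░░░
░░░░░░░░░░░░░░░
░░░░░░░░░░░░░░░
░░·○■◇○○░░░░░░░
░░○■■○○●■░░░░░░
░░●◇○○·○●●░░░░░
░░·●·○○·○○░░░░░
░░○■○··◆··░░░░░
░░●◇○◇●○●○░░░░░
░░░░●●○○■·░░░░░
░░░░░░░░░░░░░░░
░░░░░░░░░░░░░░░
░░░░░░░░░░░░░░░
░░░░░░░░░░░░░░░
░░░░░░░░░░░░░░░

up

░░░░░░░░░░░░░░░
░░░░░░░░░░░░░░░
░░░░░░░░░░░░░░░
░░░░░░░░░░░░░░░
░░·○■◇○○░░░░░░░
░░○■■○○●■◇░░░░░
░░●◇○○·○●●░░░░░
░░·●·○○◆○○░░░░░
░░○■○··○··░░░░░
░░●◇○◇●○●○░░░░░
░░░░●●○○■·░░░░░
░░░░░░░░░░░░░░░
░░░░░░░░░░░░░░░
░░░░░░░░░░░░░░░
░░░░░░░░░░░░░░░

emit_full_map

·○■◇○○░░
○■■○○●■◇
●◇○○·○●●
·●·○○◆○○
○■○··○··
●◇○◇●○●○
░░●●○○■·

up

■■■■■■■■■■■■■■■
░░░░░░░░░░░░░░░
░░░░░░░░░░░░░░░
░░░░░░░░░░░░░░░
░░░░░░░░░░░░░░░
░░·○■◇○○■●░░░░░
░░○■■○○●■◇░░░░░
░░●◇○○·◆●●░░░░░
░░·●·○○·○○░░░░░
░░○■○··○··░░░░░
░░●◇○◇●○●○░░░░░
░░░░●●○○■·░░░░░
░░░░░░░░░░░░░░░
░░░░░░░░░░░░░░░
░░░░░░░░░░░░░░░

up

■■■■■■■■■■■■■■■
■■■■■■■■■■■■■■■
░░░░░░░░░░░░░░░
░░░░░░░░░░░░░░░
░░░░░░░░░░░░░░░
░░░░░■◇·○○░░░░░
░░·○■◇○○■●░░░░░
░░○■■○○◆■◇░░░░░
░░●◇○○·○●●░░░░░
░░·●·○○·○○░░░░░
░░○■○··○··░░░░░
░░●◇○◇●○●○░░░░░
░░░░●●○○■·░░░░░
░░░░░░░░░░░░░░░
░░░░░░░░░░░░░░░

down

■■■■■■■■■■■■■■■
░░░░░░░░░░░░░░░
░░░░░░░░░░░░░░░
░░░░░░░░░░░░░░░
░░░░░■◇·○○░░░░░
░░·○■◇○○■●░░░░░
░░○■■○○●■◇░░░░░
░░●◇○○·◆●●░░░░░
░░·●·○○·○○░░░░░
░░○■○··○··░░░░░
░░●◇○◇●○●○░░░░░
░░░░●●○○■·░░░░░
░░░░░░░░░░░░░░░
░░░░░░░░░░░░░░░
░░░░░░░░░░░░░░░

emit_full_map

░░░■◇·○○
·○■◇○○■●
○■■○○●■◇
●◇○○·◆●●
·●·○○·○○
○■○··○··
●◇○◇●○●○
░░●●○○■·
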